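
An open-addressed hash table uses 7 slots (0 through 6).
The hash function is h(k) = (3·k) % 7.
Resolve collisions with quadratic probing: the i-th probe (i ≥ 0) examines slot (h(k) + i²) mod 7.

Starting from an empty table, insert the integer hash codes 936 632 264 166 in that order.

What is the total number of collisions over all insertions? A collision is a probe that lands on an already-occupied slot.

936: h=1 => slot 1
632: h=6 => slot 6
264: h=1, probe 1,2 => slot 2
166: h=1, probe 1,2,5 => slot 5
Table: [-, 936, 264, -, -, 166, 632]

3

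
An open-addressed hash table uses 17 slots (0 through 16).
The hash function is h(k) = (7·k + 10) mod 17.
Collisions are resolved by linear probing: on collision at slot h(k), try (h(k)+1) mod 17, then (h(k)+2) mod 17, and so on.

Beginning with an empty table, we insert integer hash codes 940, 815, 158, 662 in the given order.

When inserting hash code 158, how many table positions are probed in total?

940: h=11 -> slot 11
815: h=3 -> slot 3
158: h=11, probe 11,12 -> slot 12
662: h=3, probe 3,4 -> slot 4
Table: [_, _, _, 815, 662, _, _, _, _, _, _, 940, 158, _, _, _, _]

2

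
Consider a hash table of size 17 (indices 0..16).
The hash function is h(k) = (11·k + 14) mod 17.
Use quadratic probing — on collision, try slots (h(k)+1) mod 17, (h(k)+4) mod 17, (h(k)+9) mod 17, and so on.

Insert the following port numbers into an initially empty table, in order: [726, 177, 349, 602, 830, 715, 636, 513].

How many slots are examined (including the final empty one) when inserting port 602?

2

726: h=10 => slot 10
177: h=6 => slot 6
349: h=11 => slot 11
602: h=6, probe 6,7 => slot 7
830: h=15 => slot 15
715: h=8 => slot 8
636: h=6, probe 6,7,10,15,5 => slot 5
513: h=13 => slot 13
Table: [-, -, -, -, -, 636, 177, 602, 715, -, 726, 349, -, 513, -, 830, -]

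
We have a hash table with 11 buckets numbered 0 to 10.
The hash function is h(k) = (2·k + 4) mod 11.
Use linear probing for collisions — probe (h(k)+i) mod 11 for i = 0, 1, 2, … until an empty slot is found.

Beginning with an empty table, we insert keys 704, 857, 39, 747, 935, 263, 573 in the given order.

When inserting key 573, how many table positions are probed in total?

3

Insert 704: h=4, slot 4 empty -> index 4.
Insert 857: h=2, slot 2 empty -> index 2.
Insert 39: h=5, slot 5 empty -> index 5.
Insert 747: h=2, slot 2 occupied -> index 3.
Insert 935: h=4, slots 4,5 occupied -> index 6.
Insert 263: h=2, slots 2,3,4,5,6 occupied -> index 7.
Insert 573: h=6, slots 6,7 occupied -> index 8.
Table: [_, _, 857, 747, 704, 39, 935, 263, 573, _, _]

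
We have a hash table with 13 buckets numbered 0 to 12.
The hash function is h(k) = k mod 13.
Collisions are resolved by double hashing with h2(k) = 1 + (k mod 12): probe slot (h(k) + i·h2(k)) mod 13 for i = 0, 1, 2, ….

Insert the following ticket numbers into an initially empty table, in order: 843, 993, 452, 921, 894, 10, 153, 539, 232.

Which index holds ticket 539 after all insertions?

843 hashes to 11; slot 11 is free -> place at 11.
993 hashes to 5; slot 5 is free -> place at 5.
452 hashes to 10; slot 10 is free -> place at 10.
921 hashes to 11, h2=10; 11 taken -> place at 8.
894 hashes to 10, h2=7; 10 taken -> place at 4.
10 hashes to 10, h2=11; 10,8 taken -> place at 6.
153 hashes to 10, h2=10; 10 taken -> place at 7.
539 hashes to 6, h2=12; 6,5,4 taken -> place at 3.
232 hashes to 11, h2=5; 11,3,8 taken -> place at 0.
Table: [232, -, -, 539, 894, 993, 10, 153, 921, -, 452, 843, -]

3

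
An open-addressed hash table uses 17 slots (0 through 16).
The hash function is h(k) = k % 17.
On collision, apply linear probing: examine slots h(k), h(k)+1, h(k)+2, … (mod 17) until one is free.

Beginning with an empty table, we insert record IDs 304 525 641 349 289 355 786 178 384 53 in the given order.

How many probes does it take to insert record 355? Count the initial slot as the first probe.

4

304 hashes to 15; slot 15 is free -> place at 15.
525 hashes to 15; 15 taken -> place at 16.
641 hashes to 12; slot 12 is free -> place at 12.
349 hashes to 9; slot 9 is free -> place at 9.
289 hashes to 0; slot 0 is free -> place at 0.
355 hashes to 15; 15,16,0 taken -> place at 1.
786 hashes to 4; slot 4 is free -> place at 4.
178 hashes to 8; slot 8 is free -> place at 8.
384 hashes to 10; slot 10 is free -> place at 10.
53 hashes to 2; slot 2 is free -> place at 2.
Table: [289, 355, 53, ∅, 786, ∅, ∅, ∅, 178, 349, 384, ∅, 641, ∅, ∅, 304, 525]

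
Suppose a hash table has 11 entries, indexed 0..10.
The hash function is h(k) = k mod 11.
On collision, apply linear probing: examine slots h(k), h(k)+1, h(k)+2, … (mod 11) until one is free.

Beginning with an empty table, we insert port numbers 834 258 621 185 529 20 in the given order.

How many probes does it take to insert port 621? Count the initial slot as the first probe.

2

834: h=9 -> slot 9
258: h=5 -> slot 5
621: h=5, probe 5,6 -> slot 6
185: h=9, probe 9,10 -> slot 10
529: h=1 -> slot 1
20: h=9, probe 9,10,0 -> slot 0
Table: [20, 529, _, _, _, 258, 621, _, _, 834, 185]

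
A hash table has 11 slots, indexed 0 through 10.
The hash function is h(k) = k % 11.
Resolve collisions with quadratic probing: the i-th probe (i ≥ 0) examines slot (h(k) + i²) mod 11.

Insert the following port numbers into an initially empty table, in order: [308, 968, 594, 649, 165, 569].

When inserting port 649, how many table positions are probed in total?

Insert 308: h=0, slot 0 empty -> index 0.
Insert 968: h=0, slot 0 occupied -> index 1.
Insert 594: h=0, slots 0,1 occupied -> index 4.
Insert 649: h=0, slots 0,1,4 occupied -> index 9.
Insert 165: h=0, slots 0,1,4,9 occupied -> index 5.
Insert 569: h=8, slot 8 empty -> index 8.
Table: [308, 968, ∅, ∅, 594, 165, ∅, ∅, 569, 649, ∅]

4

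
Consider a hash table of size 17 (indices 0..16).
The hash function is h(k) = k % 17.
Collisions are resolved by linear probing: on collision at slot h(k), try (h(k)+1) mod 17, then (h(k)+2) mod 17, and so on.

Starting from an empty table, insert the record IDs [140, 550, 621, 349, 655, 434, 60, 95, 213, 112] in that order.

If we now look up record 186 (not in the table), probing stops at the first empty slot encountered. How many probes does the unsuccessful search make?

140: h=4 → slot 4
550: h=6 → slot 6
621: h=9 → slot 9
349: h=9, probe 9,10 → slot 10
655: h=9, probe 9,10,11 → slot 11
434: h=9, probe 9,10,11,12 → slot 12
60: h=9, probe 9,10,11,12,13 → slot 13
95: h=10, probe 10,11,12,13,14 → slot 14
213: h=9, probe 9,10,11,12,13,14,15 → slot 15
112: h=10, probe 10,11,12,13,14,15,16 → slot 16
Table: [-, -, -, -, 140, -, 550, -, -, 621, 349, 655, 434, 60, 95, 213, 112]
Lookup 186: h=16, probe 16,0 → slot 0 empty, not found.

2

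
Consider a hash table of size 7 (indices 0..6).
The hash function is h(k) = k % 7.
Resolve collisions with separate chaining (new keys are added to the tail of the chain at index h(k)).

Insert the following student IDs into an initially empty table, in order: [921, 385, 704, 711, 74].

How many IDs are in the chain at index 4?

Insert 921: h=4, bucket 4 empty → new chain.
Insert 385: h=0, bucket 0 empty → new chain.
Insert 704: h=4, bucket 4 nonempty → append to chain.
Insert 711: h=4, bucket 4 nonempty → append to chain.
Insert 74: h=4, bucket 4 nonempty → append to chain.
Final buckets:
0: 385
1: .
2: .
3: .
4: 921 -> 704 -> 711 -> 74
5: .
6: .

4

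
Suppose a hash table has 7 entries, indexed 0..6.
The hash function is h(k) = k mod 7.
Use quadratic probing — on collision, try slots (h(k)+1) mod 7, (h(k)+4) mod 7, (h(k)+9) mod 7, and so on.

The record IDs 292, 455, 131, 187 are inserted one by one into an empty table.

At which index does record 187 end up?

2

292 hashes to 5; slot 5 is free => place at 5.
455 hashes to 0; slot 0 is free => place at 0.
131 hashes to 5; 5 taken => place at 6.
187 hashes to 5; 5,6 taken => place at 2.
Table: [455, ., 187, ., ., 292, 131]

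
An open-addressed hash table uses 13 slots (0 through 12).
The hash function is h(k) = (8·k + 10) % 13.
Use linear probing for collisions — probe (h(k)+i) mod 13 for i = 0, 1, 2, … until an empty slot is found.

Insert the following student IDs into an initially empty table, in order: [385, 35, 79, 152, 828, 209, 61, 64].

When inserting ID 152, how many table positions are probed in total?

Insert 385: h=9, slot 9 empty → index 9.
Insert 35: h=4, slot 4 empty → index 4.
Insert 79: h=5, slot 5 empty → index 5.
Insert 152: h=4, slots 4,5 occupied → index 6.
Insert 828: h=4, slots 4,5,6 occupied → index 7.
Insert 209: h=5, slots 5,6,7 occupied → index 8.
Insert 61: h=4, slots 4,5,6,7,8,9 occupied → index 10.
Insert 64: h=2, slot 2 empty → index 2.
Table: [., ., 64, ., 35, 79, 152, 828, 209, 385, 61, ., .]

3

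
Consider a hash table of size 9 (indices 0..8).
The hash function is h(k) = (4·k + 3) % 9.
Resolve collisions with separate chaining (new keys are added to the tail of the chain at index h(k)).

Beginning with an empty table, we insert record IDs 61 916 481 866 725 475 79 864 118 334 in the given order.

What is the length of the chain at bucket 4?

61 -> bucket 4
916 -> bucket 4 (collision)
481 -> bucket 1
866 -> bucket 2
725 -> bucket 5
475 -> bucket 4 (collision)
79 -> bucket 4 (collision)
864 -> bucket 3
118 -> bucket 7
334 -> bucket 7 (collision)
Final buckets:
0: -
1: 481
2: 866
3: 864
4: 61 -> 916 -> 475 -> 79
5: 725
6: -
7: 118 -> 334
8: -

4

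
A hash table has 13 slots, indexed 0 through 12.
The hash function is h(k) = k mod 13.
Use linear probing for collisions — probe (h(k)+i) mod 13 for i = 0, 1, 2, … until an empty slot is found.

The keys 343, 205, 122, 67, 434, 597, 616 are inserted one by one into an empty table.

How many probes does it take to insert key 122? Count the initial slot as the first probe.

343: h=5 → slot 5
205: h=10 → slot 10
122: h=5, probe 5,6 → slot 6
67: h=2 → slot 2
434: h=5, probe 5,6,7 → slot 7
597: h=12 → slot 12
616: h=5, probe 5,6,7,8 → slot 8
Table: [-, -, 67, -, -, 343, 122, 434, 616, -, 205, -, 597]

2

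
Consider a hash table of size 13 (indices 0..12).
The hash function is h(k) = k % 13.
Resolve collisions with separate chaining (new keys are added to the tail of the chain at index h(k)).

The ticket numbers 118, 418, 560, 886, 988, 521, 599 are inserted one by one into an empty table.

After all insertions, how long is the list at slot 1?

4

118 -> bucket 1
418 -> bucket 2
560 -> bucket 1 (collision)
886 -> bucket 2 (collision)
988 -> bucket 0
521 -> bucket 1 (collision)
599 -> bucket 1 (collision)
Final buckets:
0: 988
1: 118 -> 560 -> 521 -> 599
2: 418 -> 886
3: .
4: .
5: .
6: .
7: .
8: .
9: .
10: .
11: .
12: .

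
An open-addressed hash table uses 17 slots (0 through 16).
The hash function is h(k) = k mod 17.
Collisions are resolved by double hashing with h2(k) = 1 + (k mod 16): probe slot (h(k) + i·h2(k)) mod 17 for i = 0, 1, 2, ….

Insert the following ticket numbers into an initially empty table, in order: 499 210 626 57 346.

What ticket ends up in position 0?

346

499 hashes to 6; slot 6 is free => place at 6.
210 hashes to 6, h2=3; 6 taken => place at 9.
626 hashes to 14; slot 14 is free => place at 14.
57 hashes to 6, h2=10; 6 taken => place at 16.
346 hashes to 6, h2=11; 6 taken => place at 0.
Table: [346, ∅, ∅, ∅, ∅, ∅, 499, ∅, ∅, 210, ∅, ∅, ∅, ∅, 626, ∅, 57]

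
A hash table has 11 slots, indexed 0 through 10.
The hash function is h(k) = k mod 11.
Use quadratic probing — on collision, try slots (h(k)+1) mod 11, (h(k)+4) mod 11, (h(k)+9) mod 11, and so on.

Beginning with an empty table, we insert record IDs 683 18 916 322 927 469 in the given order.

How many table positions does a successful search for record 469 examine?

3

Insert 683: h=1, slot 1 empty → index 1.
Insert 18: h=7, slot 7 empty → index 7.
Insert 916: h=3, slot 3 empty → index 3.
Insert 322: h=3, slot 3 occupied → index 4.
Insert 927: h=3, slots 3,4,7,1 occupied → index 8.
Insert 469: h=7, slots 7,8 occupied → index 0.
Table: [469, 683, ., 916, 322, ., ., 18, 927, ., .]
Lookup 469: h=7, probe 7,8,0 → found at 0.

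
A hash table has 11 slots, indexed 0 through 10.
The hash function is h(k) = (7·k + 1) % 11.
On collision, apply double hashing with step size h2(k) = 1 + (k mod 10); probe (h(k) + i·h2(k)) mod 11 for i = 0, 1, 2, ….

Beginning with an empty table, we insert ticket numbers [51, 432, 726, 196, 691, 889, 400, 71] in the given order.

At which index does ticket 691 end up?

2

51 hashes to 6; slot 6 is free => place at 6.
432 hashes to 0; slot 0 is free => place at 0.
726 hashes to 1; slot 1 is free => place at 1.
196 hashes to 9; slot 9 is free => place at 9.
691 hashes to 9, h2=2; 9,0 taken => place at 2.
889 hashes to 9, h2=10; 9 taken => place at 8.
400 hashes to 7; slot 7 is free => place at 7.
71 hashes to 3; slot 3 is free => place at 3.
Table: [432, 726, 691, 71, ∅, ∅, 51, 400, 889, 196, ∅]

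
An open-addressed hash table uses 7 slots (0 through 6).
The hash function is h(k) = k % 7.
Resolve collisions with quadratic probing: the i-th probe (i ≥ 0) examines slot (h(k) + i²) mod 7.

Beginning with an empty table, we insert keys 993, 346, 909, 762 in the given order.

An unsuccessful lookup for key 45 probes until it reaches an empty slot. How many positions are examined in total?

993 hashes to 6; slot 6 is free → place at 6.
346 hashes to 3; slot 3 is free → place at 3.
909 hashes to 6; 6 taken → place at 0.
762 hashes to 6; 6,0,3 taken → place at 1.
Table: [909, 762, _, 346, _, _, 993]
Lookup 45: h=3, probe 3,4 → slot 4 empty, not found.

2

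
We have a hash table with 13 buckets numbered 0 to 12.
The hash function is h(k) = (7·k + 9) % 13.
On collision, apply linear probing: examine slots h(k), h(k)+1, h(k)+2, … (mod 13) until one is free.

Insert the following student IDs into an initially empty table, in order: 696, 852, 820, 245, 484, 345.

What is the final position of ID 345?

Insert 696: h=6, slot 6 empty => index 6.
Insert 852: h=6, slot 6 occupied => index 7.
Insert 820: h=3, slot 3 empty => index 3.
Insert 245: h=8, slot 8 empty => index 8.
Insert 484: h=4, slot 4 empty => index 4.
Insert 345: h=6, slots 6,7,8 occupied => index 9.
Table: [_, _, _, 820, 484, _, 696, 852, 245, 345, _, _, _]

9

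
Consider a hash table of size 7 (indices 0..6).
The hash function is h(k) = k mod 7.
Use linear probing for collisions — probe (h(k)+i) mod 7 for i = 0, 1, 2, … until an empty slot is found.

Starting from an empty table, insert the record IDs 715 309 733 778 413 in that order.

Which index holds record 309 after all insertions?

715 hashes to 1; slot 1 is free => place at 1.
309 hashes to 1; 1 taken => place at 2.
733 hashes to 5; slot 5 is free => place at 5.
778 hashes to 1; 1,2 taken => place at 3.
413 hashes to 0; slot 0 is free => place at 0.
Table: [413, 715, 309, 778, -, 733, -]

2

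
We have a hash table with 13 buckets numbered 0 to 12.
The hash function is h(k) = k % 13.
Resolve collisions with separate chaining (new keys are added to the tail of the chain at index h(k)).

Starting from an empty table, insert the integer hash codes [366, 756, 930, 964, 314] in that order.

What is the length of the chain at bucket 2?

366 -> bucket 2
756 -> bucket 2 (collision)
930 -> bucket 7
964 -> bucket 2 (collision)
314 -> bucket 2 (collision)
Final buckets:
0: -
1: -
2: 366 -> 756 -> 964 -> 314
3: -
4: -
5: -
6: -
7: 930
8: -
9: -
10: -
11: -
12: -

4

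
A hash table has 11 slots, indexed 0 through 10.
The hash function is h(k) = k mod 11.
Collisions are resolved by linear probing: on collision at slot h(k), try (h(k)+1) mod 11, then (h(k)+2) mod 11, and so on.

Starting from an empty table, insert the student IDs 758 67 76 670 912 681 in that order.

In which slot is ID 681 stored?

758 hashes to 10; slot 10 is free → place at 10.
67 hashes to 1; slot 1 is free → place at 1.
76 hashes to 10; 10 taken → place at 0.
670 hashes to 10; 10,0,1 taken → place at 2.
912 hashes to 10; 10,0,1,2 taken → place at 3.
681 hashes to 10; 10,0,1,2,3 taken → place at 4.
Table: [76, 67, 670, 912, 681, ., ., ., ., ., 758]

4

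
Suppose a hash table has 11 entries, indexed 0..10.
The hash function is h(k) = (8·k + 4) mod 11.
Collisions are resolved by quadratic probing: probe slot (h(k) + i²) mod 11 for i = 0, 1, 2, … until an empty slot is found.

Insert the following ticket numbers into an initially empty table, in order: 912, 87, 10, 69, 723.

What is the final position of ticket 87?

8

912: h=7 -> slot 7
87: h=7, probe 7,8 -> slot 8
10: h=7, probe 7,8,0 -> slot 0
69: h=6 -> slot 6
723: h=2 -> slot 2
Table: [10, -, 723, -, -, -, 69, 912, 87, -, -]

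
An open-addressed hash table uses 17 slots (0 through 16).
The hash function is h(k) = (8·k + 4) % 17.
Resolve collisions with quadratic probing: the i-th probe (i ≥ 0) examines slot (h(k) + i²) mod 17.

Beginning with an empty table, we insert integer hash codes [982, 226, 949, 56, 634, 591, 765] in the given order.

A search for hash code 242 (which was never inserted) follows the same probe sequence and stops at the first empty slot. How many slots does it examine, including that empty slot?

2

982: h=6 => slot 6
226: h=10 => slot 10
949: h=14 => slot 14
56: h=10, probe 10,11 => slot 11
634: h=10, probe 10,11,14,2 => slot 2
591: h=6, probe 6,7 => slot 7
765: h=4 => slot 4
Table: [∅, ∅, 634, ∅, 765, ∅, 982, 591, ∅, ∅, 226, 56, ∅, ∅, 949, ∅, ∅]
Lookup 242: h=2, probe 2,3 → slot 3 empty, not found.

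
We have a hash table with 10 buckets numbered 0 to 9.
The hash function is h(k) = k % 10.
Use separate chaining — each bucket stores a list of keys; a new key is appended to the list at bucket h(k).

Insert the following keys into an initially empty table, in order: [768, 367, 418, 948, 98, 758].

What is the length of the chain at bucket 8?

5

Insert 768: h=8, bucket 8 empty → new chain.
Insert 367: h=7, bucket 7 empty → new chain.
Insert 418: h=8, bucket 8 nonempty → append to chain.
Insert 948: h=8, bucket 8 nonempty → append to chain.
Insert 98: h=8, bucket 8 nonempty → append to chain.
Insert 758: h=8, bucket 8 nonempty → append to chain.
Final buckets:
0: —
1: —
2: —
3: —
4: —
5: —
6: —
7: 367
8: 768 -> 418 -> 948 -> 98 -> 758
9: —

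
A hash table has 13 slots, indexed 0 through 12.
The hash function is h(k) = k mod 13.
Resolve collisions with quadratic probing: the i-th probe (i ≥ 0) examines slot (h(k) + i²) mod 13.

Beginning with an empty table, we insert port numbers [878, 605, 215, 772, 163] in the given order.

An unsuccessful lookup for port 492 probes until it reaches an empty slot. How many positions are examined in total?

Insert 878: h=7, slot 7 empty -> index 7.
Insert 605: h=7, slot 7 occupied -> index 8.
Insert 215: h=7, slots 7,8 occupied -> index 11.
Insert 772: h=5, slot 5 empty -> index 5.
Insert 163: h=7, slots 7,8,11 occupied -> index 3.
Table: [., ., ., 163, ., 772, ., 878, 605, ., ., 215, .]
Lookup 492: h=11, probe 11,12 → slot 12 empty, not found.

2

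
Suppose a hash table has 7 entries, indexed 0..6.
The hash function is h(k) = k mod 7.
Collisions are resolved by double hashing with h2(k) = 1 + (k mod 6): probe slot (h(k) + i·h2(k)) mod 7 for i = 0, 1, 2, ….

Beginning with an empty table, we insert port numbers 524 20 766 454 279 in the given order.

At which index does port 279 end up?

0

524 hashes to 6; slot 6 is free => place at 6.
20 hashes to 6, h2=3; 6 taken => place at 2.
766 hashes to 3; slot 3 is free => place at 3.
454 hashes to 6, h2=5; 6 taken => place at 4.
279 hashes to 6, h2=4; 6,3 taken => place at 0.
Table: [279, -, 20, 766, 454, -, 524]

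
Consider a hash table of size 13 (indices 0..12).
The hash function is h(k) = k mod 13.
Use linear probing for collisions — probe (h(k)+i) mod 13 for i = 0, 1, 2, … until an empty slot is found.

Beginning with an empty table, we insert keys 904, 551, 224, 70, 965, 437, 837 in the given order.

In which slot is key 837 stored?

9

904: h=7 → slot 7
551: h=5 → slot 5
224: h=3 → slot 3
70: h=5, probe 5,6 → slot 6
965: h=3, probe 3,4 → slot 4
437: h=8 → slot 8
837: h=5, probe 5,6,7,8,9 → slot 9
Table: [∅, ∅, ∅, 224, 965, 551, 70, 904, 437, 837, ∅, ∅, ∅]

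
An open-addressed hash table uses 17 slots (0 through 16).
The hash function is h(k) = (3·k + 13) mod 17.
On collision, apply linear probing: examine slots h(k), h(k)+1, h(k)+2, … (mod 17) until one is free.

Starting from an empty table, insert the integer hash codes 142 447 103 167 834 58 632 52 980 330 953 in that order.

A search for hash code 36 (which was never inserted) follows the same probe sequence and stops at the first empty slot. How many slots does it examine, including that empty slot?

6

142 hashes to 14; slot 14 is free → place at 14.
447 hashes to 11; slot 11 is free → place at 11.
103 hashes to 16; slot 16 is free → place at 16.
167 hashes to 4; slot 4 is free → place at 4.
834 hashes to 16; 16 taken → place at 0.
58 hashes to 0; 0 taken → place at 1.
632 hashes to 5; slot 5 is free → place at 5.
52 hashes to 16; 16,0,1 taken → place at 2.
980 hashes to 12; slot 12 is free → place at 12.
330 hashes to 0; 0,1,2 taken → place at 3.
953 hashes to 16; 16,0,1,2,3,4,5 taken → place at 6.
Table: [834, 58, 52, 330, 167, 632, 953, —, —, —, —, 447, 980, —, 142, —, 103]
Lookup 36: h=2, probe 2,3,4,5,6,7 → slot 7 empty, not found.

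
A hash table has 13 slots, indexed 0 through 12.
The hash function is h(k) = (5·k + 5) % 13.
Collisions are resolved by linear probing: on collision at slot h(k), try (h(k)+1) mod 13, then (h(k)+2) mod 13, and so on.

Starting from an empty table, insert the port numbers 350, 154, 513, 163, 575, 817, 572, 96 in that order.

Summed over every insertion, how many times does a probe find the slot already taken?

2

350 hashes to 0; slot 0 is free => place at 0.
154 hashes to 8; slot 8 is free => place at 8.
513 hashes to 9; slot 9 is free => place at 9.
163 hashes to 1; slot 1 is free => place at 1.
575 hashes to 7; slot 7 is free => place at 7.
817 hashes to 8; 8,9 taken => place at 10.
572 hashes to 5; slot 5 is free => place at 5.
96 hashes to 4; slot 4 is free => place at 4.
Table: [350, 163, —, —, 96, 572, —, 575, 154, 513, 817, —, —]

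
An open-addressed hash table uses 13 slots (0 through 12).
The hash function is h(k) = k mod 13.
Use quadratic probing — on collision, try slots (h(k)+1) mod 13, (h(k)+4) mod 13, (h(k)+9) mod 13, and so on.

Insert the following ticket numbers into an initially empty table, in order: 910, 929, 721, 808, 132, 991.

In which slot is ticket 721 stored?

7

910: h=0 → slot 0
929: h=6 → slot 6
721: h=6, probe 6,7 → slot 7
808: h=2 → slot 2
132: h=2, probe 2,3 → slot 3
991: h=3, probe 3,4 → slot 4
Table: [910, ∅, 808, 132, 991, ∅, 929, 721, ∅, ∅, ∅, ∅, ∅]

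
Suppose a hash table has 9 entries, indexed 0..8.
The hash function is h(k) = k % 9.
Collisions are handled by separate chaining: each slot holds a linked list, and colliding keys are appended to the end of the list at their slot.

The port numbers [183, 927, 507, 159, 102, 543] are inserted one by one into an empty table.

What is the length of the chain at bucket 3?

4

183 -> bucket 3
927 -> bucket 0
507 -> bucket 3 (collision)
159 -> bucket 6
102 -> bucket 3 (collision)
543 -> bucket 3 (collision)
Final buckets:
0: 927
1: -
2: -
3: 183 -> 507 -> 102 -> 543
4: -
5: -
6: 159
7: -
8: -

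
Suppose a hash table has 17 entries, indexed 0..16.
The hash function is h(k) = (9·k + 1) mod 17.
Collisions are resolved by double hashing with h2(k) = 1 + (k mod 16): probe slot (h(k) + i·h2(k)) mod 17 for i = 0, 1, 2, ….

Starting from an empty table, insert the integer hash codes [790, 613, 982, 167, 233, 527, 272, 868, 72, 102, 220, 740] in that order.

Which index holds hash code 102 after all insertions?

790: h=5 => slot 5
613: h=10 => slot 10
982: h=16 => slot 16
167: h=8 => slot 8
233: h=7 => slot 7
527: h=1 => slot 1
272: h=1, h2=1, probe 1,2 => slot 2
868: h=10, h2=5, probe 10,15 => slot 15
72: h=3 => slot 3
102: h=1, h2=7, probe 1,8,15,5,12 => slot 12
220: h=9 => slot 9
740: h=14 => slot 14
Table: [∅, 527, 272, 72, ∅, 790, ∅, 233, 167, 220, 613, ∅, 102, ∅, 740, 868, 982]

12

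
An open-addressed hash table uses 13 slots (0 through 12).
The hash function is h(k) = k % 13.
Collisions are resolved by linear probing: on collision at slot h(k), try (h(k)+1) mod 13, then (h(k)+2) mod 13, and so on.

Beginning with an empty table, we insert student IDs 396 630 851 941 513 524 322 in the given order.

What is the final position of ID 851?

396 hashes to 6; slot 6 is free -> place at 6.
630 hashes to 6; 6 taken -> place at 7.
851 hashes to 6; 6,7 taken -> place at 8.
941 hashes to 5; slot 5 is free -> place at 5.
513 hashes to 6; 6,7,8 taken -> place at 9.
524 hashes to 4; slot 4 is free -> place at 4.
322 hashes to 10; slot 10 is free -> place at 10.
Table: [∅, ∅, ∅, ∅, 524, 941, 396, 630, 851, 513, 322, ∅, ∅]

8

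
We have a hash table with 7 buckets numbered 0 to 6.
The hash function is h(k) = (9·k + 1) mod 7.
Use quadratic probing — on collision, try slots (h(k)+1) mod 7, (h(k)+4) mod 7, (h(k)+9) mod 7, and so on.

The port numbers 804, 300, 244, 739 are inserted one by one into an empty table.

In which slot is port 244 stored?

Insert 804: h=6, slot 6 empty → index 6.
Insert 300: h=6, slot 6 occupied → index 0.
Insert 244: h=6, slots 6,0 occupied → index 3.
Insert 739: h=2, slot 2 empty → index 2.
Table: [300, ., 739, 244, ., ., 804]

3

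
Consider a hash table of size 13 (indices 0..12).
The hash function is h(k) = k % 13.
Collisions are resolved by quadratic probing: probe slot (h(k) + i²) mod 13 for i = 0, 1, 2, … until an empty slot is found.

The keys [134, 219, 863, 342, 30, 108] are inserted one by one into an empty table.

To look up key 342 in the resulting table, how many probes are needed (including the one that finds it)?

134 hashes to 4; slot 4 is free => place at 4.
219 hashes to 11; slot 11 is free => place at 11.
863 hashes to 5; slot 5 is free => place at 5.
342 hashes to 4; 4,5 taken => place at 8.
30 hashes to 4; 4,5,8 taken => place at 0.
108 hashes to 4; 4,5,8,0 taken => place at 7.
Table: [30, _, _, _, 134, 863, _, 108, 342, _, _, 219, _]
Lookup 342: h=4, probe 4,5,8 → found at 8.

3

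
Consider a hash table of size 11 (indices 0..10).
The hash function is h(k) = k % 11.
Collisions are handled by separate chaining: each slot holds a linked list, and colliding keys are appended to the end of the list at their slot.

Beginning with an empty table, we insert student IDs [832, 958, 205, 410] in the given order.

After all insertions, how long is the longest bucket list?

Insert 832: h=7, bucket 7 empty → new chain.
Insert 958: h=1, bucket 1 empty → new chain.
Insert 205: h=7, bucket 7 nonempty → append to chain.
Insert 410: h=3, bucket 3 empty → new chain.
Final buckets:
0: —
1: 958
2: —
3: 410
4: —
5: —
6: —
7: 832 -> 205
8: —
9: —
10: —

2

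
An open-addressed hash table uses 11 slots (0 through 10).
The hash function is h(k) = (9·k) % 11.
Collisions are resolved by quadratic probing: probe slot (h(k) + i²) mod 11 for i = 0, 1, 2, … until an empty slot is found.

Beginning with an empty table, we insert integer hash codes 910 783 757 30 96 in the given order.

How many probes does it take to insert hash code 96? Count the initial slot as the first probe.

910: h=6 → slot 6
783: h=7 → slot 7
757: h=4 → slot 4
30: h=6, probe 6,7,10 → slot 10
96: h=6, probe 6,7,10,4,0 → slot 0
Table: [96, _, _, _, 757, _, 910, 783, _, _, 30]

5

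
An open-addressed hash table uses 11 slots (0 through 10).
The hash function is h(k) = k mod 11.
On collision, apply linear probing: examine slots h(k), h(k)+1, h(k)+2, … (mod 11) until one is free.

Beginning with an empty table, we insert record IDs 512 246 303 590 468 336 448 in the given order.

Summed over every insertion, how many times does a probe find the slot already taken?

12

512 hashes to 6; slot 6 is free -> place at 6.
246 hashes to 4; slot 4 is free -> place at 4.
303 hashes to 6; 6 taken -> place at 7.
590 hashes to 7; 7 taken -> place at 8.
468 hashes to 6; 6,7,8 taken -> place at 9.
336 hashes to 6; 6,7,8,9 taken -> place at 10.
448 hashes to 8; 8,9,10 taken -> place at 0.
Table: [448, ., ., ., 246, ., 512, 303, 590, 468, 336]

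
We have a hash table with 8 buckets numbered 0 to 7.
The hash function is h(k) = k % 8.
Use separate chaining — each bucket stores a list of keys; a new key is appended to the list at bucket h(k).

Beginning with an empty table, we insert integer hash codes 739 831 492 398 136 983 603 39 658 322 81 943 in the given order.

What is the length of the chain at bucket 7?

Insert 739: h=3, bucket 3 empty -> new chain.
Insert 831: h=7, bucket 7 empty -> new chain.
Insert 492: h=4, bucket 4 empty -> new chain.
Insert 398: h=6, bucket 6 empty -> new chain.
Insert 136: h=0, bucket 0 empty -> new chain.
Insert 983: h=7, bucket 7 nonempty -> append to chain.
Insert 603: h=3, bucket 3 nonempty -> append to chain.
Insert 39: h=7, bucket 7 nonempty -> append to chain.
Insert 658: h=2, bucket 2 empty -> new chain.
Insert 322: h=2, bucket 2 nonempty -> append to chain.
Insert 81: h=1, bucket 1 empty -> new chain.
Insert 943: h=7, bucket 7 nonempty -> append to chain.
Final buckets:
0: 136
1: 81
2: 658 -> 322
3: 739 -> 603
4: 492
5: ∅
6: 398
7: 831 -> 983 -> 39 -> 943

4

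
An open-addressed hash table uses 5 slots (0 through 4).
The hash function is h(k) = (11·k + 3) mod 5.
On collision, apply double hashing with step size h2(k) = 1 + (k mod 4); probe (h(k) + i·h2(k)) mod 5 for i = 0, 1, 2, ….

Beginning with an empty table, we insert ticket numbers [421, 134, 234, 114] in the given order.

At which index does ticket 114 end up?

421: h=4 -> slot 4
134: h=2 -> slot 2
234: h=2, h2=3, probe 2,0 -> slot 0
114: h=2, h2=3, probe 2,0,3 -> slot 3
Table: [234, —, 134, 114, 421]

3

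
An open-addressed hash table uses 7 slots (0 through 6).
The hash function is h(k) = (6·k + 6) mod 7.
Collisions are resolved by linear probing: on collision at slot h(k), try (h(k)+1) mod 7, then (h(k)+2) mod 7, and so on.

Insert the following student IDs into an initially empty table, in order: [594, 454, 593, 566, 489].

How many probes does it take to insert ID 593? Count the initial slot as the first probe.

2

Insert 594: h=0, slot 0 empty -> index 0.
Insert 454: h=0, slot 0 occupied -> index 1.
Insert 593: h=1, slot 1 occupied -> index 2.
Insert 566: h=0, slots 0,1,2 occupied -> index 3.
Insert 489: h=0, slots 0,1,2,3 occupied -> index 4.
Table: [594, 454, 593, 566, 489, —, —]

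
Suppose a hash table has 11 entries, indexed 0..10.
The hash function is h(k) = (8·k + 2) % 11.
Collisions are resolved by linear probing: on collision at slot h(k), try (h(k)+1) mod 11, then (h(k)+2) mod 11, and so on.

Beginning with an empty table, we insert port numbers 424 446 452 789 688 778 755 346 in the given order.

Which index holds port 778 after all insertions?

1

424: h=6 → slot 6
446: h=6, probe 6,7 → slot 7
452: h=10 → slot 10
789: h=0 → slot 0
688: h=6, probe 6,7,8 → slot 8
778: h=0, probe 0,1 → slot 1
755: h=3 → slot 3
346: h=9 → slot 9
Table: [789, 778, -, 755, -, -, 424, 446, 688, 346, 452]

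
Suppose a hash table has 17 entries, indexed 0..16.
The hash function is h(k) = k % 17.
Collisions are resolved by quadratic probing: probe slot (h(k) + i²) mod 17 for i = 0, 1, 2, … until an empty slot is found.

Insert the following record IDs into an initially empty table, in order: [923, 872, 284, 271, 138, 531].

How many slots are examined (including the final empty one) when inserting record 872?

923 hashes to 5; slot 5 is free => place at 5.
872 hashes to 5; 5 taken => place at 6.
284 hashes to 12; slot 12 is free => place at 12.
271 hashes to 16; slot 16 is free => place at 16.
138 hashes to 2; slot 2 is free => place at 2.
531 hashes to 4; slot 4 is free => place at 4.
Table: [_, _, 138, _, 531, 923, 872, _, _, _, _, _, 284, _, _, _, 271]

2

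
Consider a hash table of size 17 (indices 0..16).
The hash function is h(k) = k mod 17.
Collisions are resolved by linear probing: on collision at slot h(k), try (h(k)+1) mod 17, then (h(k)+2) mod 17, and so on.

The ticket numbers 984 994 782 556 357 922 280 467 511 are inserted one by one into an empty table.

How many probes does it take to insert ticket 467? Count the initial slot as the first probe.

984: h=15 -> slot 15
994: h=8 -> slot 8
782: h=0 -> slot 0
556: h=12 -> slot 12
357: h=0, probe 0,1 -> slot 1
922: h=4 -> slot 4
280: h=8, probe 8,9 -> slot 9
467: h=8, probe 8,9,10 -> slot 10
511: h=1, probe 1,2 -> slot 2
Table: [782, 357, 511, ., 922, ., ., ., 994, 280, 467, ., 556, ., ., 984, .]

3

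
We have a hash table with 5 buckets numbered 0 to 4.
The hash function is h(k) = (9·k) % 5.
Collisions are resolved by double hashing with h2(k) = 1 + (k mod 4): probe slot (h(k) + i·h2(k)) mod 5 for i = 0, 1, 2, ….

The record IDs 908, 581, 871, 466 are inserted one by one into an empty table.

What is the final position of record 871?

3

908: h=2 -> slot 2
581: h=4 -> slot 4
871: h=4, h2=4, probe 4,3 -> slot 3
466: h=4, h2=3, probe 4,2,0 -> slot 0
Table: [466, ., 908, 871, 581]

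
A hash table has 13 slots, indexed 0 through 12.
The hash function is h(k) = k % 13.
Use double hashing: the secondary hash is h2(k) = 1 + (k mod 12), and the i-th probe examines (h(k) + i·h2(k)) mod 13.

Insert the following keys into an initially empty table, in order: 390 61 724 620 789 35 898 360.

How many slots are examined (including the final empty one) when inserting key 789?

Insert 390: h=0, slot 0 empty -> index 0.
Insert 61: h=9, slot 9 empty -> index 9.
Insert 724: h=9, h2=5, slot 9 occupied -> index 1.
Insert 620: h=9, h2=9, slot 9 occupied -> index 5.
Insert 789: h=9, h2=10, slot 9 occupied -> index 6.
Insert 35: h=9, h2=12, slot 9 occupied -> index 8.
Insert 898: h=1, h2=11, slot 1 occupied -> index 12.
Insert 360: h=9, h2=1, slot 9 occupied -> index 10.
Table: [390, 724, ∅, ∅, ∅, 620, 789, ∅, 35, 61, 360, ∅, 898]

2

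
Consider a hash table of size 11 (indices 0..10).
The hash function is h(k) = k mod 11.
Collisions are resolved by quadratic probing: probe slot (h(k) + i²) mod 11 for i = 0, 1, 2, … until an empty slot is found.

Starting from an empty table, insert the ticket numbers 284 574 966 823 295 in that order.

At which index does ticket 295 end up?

3

Insert 284: h=9, slot 9 empty → index 9.
Insert 574: h=2, slot 2 empty → index 2.
Insert 966: h=9, slot 9 occupied → index 10.
Insert 823: h=9, slots 9,10,2 occupied → index 7.
Insert 295: h=9, slots 9,10,2,7 occupied → index 3.
Table: [—, —, 574, 295, —, —, —, 823, —, 284, 966]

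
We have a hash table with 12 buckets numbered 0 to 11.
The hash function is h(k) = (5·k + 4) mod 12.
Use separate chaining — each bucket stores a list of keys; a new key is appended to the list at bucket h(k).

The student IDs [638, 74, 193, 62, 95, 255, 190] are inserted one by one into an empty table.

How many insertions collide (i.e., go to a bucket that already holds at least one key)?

2

638 -> bucket 2
74 -> bucket 2 (collision)
193 -> bucket 9
62 -> bucket 2 (collision)
95 -> bucket 11
255 -> bucket 7
190 -> bucket 6
Final buckets:
0: _
1: _
2: 638 -> 74 -> 62
3: _
4: _
5: _
6: 190
7: 255
8: _
9: 193
10: _
11: 95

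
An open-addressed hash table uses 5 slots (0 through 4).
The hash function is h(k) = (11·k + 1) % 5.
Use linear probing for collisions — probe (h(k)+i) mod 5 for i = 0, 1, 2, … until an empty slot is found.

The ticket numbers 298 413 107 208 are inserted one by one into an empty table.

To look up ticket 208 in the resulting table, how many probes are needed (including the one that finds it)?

Insert 298: h=4, slot 4 empty => index 4.
Insert 413: h=4, slot 4 occupied => index 0.
Insert 107: h=3, slot 3 empty => index 3.
Insert 208: h=4, slots 4,0 occupied => index 1.
Table: [413, 208, ., 107, 298]
Lookup 208: h=4, probe 4,0,1 → found at 1.

3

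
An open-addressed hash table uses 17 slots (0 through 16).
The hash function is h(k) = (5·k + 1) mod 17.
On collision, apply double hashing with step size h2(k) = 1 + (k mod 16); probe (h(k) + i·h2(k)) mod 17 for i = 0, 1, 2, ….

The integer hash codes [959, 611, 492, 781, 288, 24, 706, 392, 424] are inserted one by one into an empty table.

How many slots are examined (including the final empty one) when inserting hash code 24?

2

Insert 959: h=2, slot 2 empty → index 2.
Insert 611: h=13, slot 13 empty → index 13.
Insert 492: h=13, h2=13, slot 13 occupied → index 9.
Insert 781: h=13, h2=14, slot 13 occupied → index 10.
Insert 288: h=13, h2=1, slot 13 occupied → index 14.
Insert 24: h=2, h2=9, slot 2 occupied → index 11.
Insert 706: h=12, slot 12 empty → index 12.
Insert 392: h=6, slot 6 empty → index 6.
Insert 424: h=13, h2=9, slot 13 occupied → index 5.
Table: [., ., 959, ., ., 424, 392, ., ., 492, 781, 24, 706, 611, 288, ., .]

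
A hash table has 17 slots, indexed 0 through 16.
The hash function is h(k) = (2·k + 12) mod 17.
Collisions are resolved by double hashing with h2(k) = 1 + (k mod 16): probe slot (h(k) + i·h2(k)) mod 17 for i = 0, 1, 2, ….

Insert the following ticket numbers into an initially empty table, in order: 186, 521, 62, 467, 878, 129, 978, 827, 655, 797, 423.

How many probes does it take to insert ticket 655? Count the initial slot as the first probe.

5

186 hashes to 10; slot 10 is free → place at 10.
521 hashes to 0; slot 0 is free → place at 0.
62 hashes to 0, h2=15; 0 taken → place at 15.
467 hashes to 11; slot 11 is free → place at 11.
878 hashes to 0, h2=15; 0,15 taken → place at 13.
129 hashes to 15, h2=2; 15,0 taken → place at 2.
978 hashes to 13, h2=3; 13 taken → place at 16.
827 hashes to 0, h2=12; 0 taken → place at 12.
655 hashes to 13, h2=16; 13,12,11,10 taken → place at 9.
797 hashes to 8; slot 8 is free → place at 8.
423 hashes to 8, h2=8; 8,16 taken → place at 7.
Table: [521, _, 129, _, _, _, _, 423, 797, 655, 186, 467, 827, 878, _, 62, 978]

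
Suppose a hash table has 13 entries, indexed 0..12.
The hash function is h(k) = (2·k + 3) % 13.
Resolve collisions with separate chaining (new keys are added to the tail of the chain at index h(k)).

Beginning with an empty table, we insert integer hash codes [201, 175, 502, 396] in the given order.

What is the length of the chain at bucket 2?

3

201 → bucket 2
175 → bucket 2 (collision)
502 → bucket 6
396 → bucket 2 (collision)
Final buckets:
0: -
1: -
2: 201 -> 175 -> 396
3: -
4: -
5: -
6: 502
7: -
8: -
9: -
10: -
11: -
12: -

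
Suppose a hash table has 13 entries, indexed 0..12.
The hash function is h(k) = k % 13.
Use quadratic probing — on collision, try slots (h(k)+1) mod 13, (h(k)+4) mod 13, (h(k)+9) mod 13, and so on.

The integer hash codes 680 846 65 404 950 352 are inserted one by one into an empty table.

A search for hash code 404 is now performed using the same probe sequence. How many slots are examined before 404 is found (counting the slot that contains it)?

2

680: h=4 -> slot 4
846: h=1 -> slot 1
65: h=0 -> slot 0
404: h=1, probe 1,2 -> slot 2
950: h=1, probe 1,2,5 -> slot 5
352: h=1, probe 1,2,5,10 -> slot 10
Table: [65, 846, 404, _, 680, 950, _, _, _, _, 352, _, _]
Lookup 404: h=1, probe 1,2 → found at 2.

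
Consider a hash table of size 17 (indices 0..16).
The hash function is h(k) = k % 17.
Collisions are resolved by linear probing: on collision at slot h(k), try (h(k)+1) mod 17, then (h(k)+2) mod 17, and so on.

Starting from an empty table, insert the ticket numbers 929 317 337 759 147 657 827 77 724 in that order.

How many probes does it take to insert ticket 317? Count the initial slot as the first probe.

2

Insert 929: h=11, slot 11 empty => index 11.
Insert 317: h=11, slot 11 occupied => index 12.
Insert 337: h=14, slot 14 empty => index 14.
Insert 759: h=11, slots 11,12 occupied => index 13.
Insert 147: h=11, slots 11,12,13,14 occupied => index 15.
Insert 657: h=11, slots 11,12,13,14,15 occupied => index 16.
Insert 827: h=11, slots 11,12,13,14,15,16 occupied => index 0.
Insert 77: h=9, slot 9 empty => index 9.
Insert 724: h=10, slot 10 empty => index 10.
Table: [827, ., ., ., ., ., ., ., ., 77, 724, 929, 317, 759, 337, 147, 657]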